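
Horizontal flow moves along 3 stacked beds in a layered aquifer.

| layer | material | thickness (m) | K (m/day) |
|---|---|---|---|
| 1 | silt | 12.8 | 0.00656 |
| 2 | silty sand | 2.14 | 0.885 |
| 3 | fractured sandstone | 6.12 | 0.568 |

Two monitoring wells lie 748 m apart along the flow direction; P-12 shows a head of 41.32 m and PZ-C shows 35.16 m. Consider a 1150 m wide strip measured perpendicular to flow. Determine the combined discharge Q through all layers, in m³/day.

51.7

Flow is parallel to layering, so each bed carries its own Darcy discharge and the transmissivities add.
Σ(K_i·b_i) = 0.00656×12.8 + 0.885×2.14 + 0.568×6.12 = 5.454 m²/day.
Hydraulic gradient i = (41.32 − 35.16) / 748 = 6.16 / 748 = 0.008235.
Q = Σ(K_i·b_i) · W · i = 5.454 × 1150 × 0.008235 = 51.65 m³/day.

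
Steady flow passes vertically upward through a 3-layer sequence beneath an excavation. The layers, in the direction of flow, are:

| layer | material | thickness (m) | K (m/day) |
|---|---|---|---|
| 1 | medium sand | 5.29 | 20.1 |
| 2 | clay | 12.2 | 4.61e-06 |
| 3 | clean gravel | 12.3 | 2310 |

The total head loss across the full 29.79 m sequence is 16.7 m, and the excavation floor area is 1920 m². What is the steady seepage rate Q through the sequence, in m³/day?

0.0121

Flow is perpendicular to layering, so the layers act in series and the equivalent K is the thickness-weighted harmonic mean.
Total thickness L = 5.29 + 12.2 + 12.3 = 29.79 m.
Σ(b_i/K_i) = 5.29/20.1 + 12.2/4.61e-06 + 12.3/2310 = 2.646e+06 d.
K_eq = L / Σ(b_i/K_i) = 29.79 / 2.646e+06 = 1.126e-05 m/day.
Q = K_eq · A · (Δh/L) = 1.126e-05 × 1920 × (16.7/29.79) = 0.01212 m³/day.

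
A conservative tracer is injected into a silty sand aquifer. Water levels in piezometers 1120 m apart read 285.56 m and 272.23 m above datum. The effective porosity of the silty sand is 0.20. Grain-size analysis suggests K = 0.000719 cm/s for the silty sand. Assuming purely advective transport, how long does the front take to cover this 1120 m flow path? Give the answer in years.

82.9

Convert K: 0.000719 cm/s × 864 = 0.6212 m/day.
Hydraulic gradient i = (285.56 − 272.23) / 1120 = 13.33 / 1120 = 0.01190.
Darcy flux q = K · i = 0.6212 × 0.01190 = 0.007394 m/day.
Seepage velocity v = q / n_e = 0.007394 / 0.20 = 0.03697 m/day.
Travel time t = L / v = 1120 / 0.03697 = 30297 days = 82.95 years.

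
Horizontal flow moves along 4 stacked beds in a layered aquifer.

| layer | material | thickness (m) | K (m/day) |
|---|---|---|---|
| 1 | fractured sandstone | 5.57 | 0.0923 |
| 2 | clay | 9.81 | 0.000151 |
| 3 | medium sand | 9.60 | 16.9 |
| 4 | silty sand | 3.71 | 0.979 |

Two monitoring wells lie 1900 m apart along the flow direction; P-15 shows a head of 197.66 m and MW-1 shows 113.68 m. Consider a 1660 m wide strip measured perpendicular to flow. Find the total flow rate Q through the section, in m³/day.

Flow is parallel to layering, so each bed carries its own Darcy discharge and the transmissivities add.
Σ(K_i·b_i) = 0.0923×5.57 + 0.000151×9.81 + 16.9×9.60 + 0.979×3.71 = 166.4 m²/day.
Hydraulic gradient i = (197.66 − 113.68) / 1900 = 83.98 / 1900 = 0.04420.
Q = Σ(K_i·b_i) · W · i = 166.4 × 1660 × 0.04420 = 12208 m³/day.

12200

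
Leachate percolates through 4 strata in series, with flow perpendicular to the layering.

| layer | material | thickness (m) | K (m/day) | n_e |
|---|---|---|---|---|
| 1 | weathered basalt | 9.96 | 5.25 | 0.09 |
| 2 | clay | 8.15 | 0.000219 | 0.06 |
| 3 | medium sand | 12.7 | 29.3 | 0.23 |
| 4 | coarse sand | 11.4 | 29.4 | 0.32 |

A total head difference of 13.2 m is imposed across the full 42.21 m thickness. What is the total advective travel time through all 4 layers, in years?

With flow normal to the layers, continuity requires the same specific discharge q through every layer.
Σ(b_i/K_i) = 9.96/5.25 + 8.15/0.000219 + 12.7/29.3 + 11.4/29.4 = 37217 d.
q = Δh / Σ(b_i/K_i) = 13.2 / 37217 = 0.0003547 m/day.
In each layer the seepage velocity is v_i = q/n_i, so the layer transit time is t_i = b_i·n_i / q:
  layer 1 (weathered basalt): t_1 = 9.96 × 0.09 / 0.0003547 = 2527 d
  layer 2 (clay): t_2 = 8.15 × 0.06 / 0.0003547 = 1379 d
  layer 3 (medium sand): t_3 = 12.7 × 0.23 / 0.0003547 = 8236 d
  layer 4 (coarse sand): t_4 = 11.4 × 0.32 / 0.0003547 = 10286 d
Total t = Σ t_i = 22427 days = 61.40 years.

61.4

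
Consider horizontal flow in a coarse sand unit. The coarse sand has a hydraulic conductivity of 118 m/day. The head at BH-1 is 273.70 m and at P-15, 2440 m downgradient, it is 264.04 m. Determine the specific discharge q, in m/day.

Hydraulic gradient i = (273.70 − 264.04) / 2440 = 9.66 / 2440 = 0.003959.
Specific discharge q = K · i = 118.0 × 0.003959 = 0.4672 m/day.

0.467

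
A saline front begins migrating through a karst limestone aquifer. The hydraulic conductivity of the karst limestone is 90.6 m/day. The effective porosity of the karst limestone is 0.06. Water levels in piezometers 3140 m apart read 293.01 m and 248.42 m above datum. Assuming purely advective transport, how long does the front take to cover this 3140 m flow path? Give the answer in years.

0.401

Hydraulic gradient i = (293.01 − 248.42) / 3140 = 44.59 / 3140 = 0.01420.
Darcy flux q = K · i = 90.60 × 0.01420 = 1.287 m/day.
Seepage velocity v = q / n_e = 1.287 / 0.06 = 21.44 m/day.
Travel time t = L / v = 3140 / 21.44 = 146.4 days = 0.4009 years.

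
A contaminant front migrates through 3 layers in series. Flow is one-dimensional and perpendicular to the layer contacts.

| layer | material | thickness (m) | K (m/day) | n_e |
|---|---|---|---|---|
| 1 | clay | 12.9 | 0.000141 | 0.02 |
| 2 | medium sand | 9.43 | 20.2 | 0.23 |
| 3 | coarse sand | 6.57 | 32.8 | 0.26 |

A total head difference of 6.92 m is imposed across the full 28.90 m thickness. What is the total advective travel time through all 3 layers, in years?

150

With flow normal to the layers, continuity requires the same specific discharge q through every layer.
Σ(b_i/K_i) = 12.9/0.000141 + 9.43/20.2 + 6.57/32.8 = 91490 d.
q = Δh / Σ(b_i/K_i) = 6.92 / 91490 = 7.564e-05 m/day.
In each layer the seepage velocity is v_i = q/n_i, so the layer transit time is t_i = b_i·n_i / q:
  layer 1 (clay): t_1 = 12.9 × 0.02 / 7.564e-05 = 3411 d
  layer 2 (medium sand): t_2 = 9.43 × 0.23 / 7.564e-05 = 28675 d
  layer 3 (coarse sand): t_3 = 6.57 × 0.26 / 7.564e-05 = 22584 d
Total t = Σ t_i = 54671 days = 149.7 years.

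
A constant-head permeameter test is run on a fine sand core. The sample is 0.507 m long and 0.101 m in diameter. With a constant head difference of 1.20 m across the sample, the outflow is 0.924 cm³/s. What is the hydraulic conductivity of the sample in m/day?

4.21

Cross-sectional area A = π·(d/2)² = π × (0.101/2)² = 0.008012 m².
Convert discharge: 0.924 cm³/s = 9.240e-07 m³/s.
Darcy's law rearranged: K = Q·L / (A·Δh) = 9.240e-07 × 0.507 / (0.008012 × 1.20) = 4.873e-05 m/s = 4.210 m/day.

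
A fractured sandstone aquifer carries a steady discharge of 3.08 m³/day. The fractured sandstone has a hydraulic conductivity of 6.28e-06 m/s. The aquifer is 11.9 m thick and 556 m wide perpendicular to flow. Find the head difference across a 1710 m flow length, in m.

Convert K: 6.28e-06 m/s × 86400 = 0.5426 m/day.
Cross-sectional area A = 556 × 11.9 = 6616 m².
From Q = K·A·i, i = Q / (K·A) = 3.08 / (0.5426 × 6616) = 0.0008579.
Head loss Δh = i · L = 0.0008579 × 1710 = 1.467 m.

1.47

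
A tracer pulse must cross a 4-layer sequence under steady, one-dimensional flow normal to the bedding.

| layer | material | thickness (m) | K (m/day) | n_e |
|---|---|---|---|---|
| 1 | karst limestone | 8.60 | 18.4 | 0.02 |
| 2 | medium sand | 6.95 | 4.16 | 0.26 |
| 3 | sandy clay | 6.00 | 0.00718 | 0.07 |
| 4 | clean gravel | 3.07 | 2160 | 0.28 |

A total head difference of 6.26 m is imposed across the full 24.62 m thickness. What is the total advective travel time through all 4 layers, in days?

With flow normal to the layers, continuity requires the same specific discharge q through every layer.
Σ(b_i/K_i) = 8.60/18.4 + 6.95/4.16 + 6.00/0.00718 + 3.07/2160 = 837.8 d.
q = Δh / Σ(b_i/K_i) = 6.26 / 837.8 = 0.007472 m/day.
In each layer the seepage velocity is v_i = q/n_i, so the layer transit time is t_i = b_i·n_i / q:
  layer 1 (karst limestone): t_1 = 8.60 × 0.02 / 0.007472 = 23.02 d
  layer 2 (medium sand): t_2 = 6.95 × 0.26 / 0.007472 = 241.8 d
  layer 3 (sandy clay): t_3 = 6.00 × 0.07 / 0.007472 = 56.21 d
  layer 4 (clean gravel): t_4 = 3.07 × 0.28 / 0.007472 = 115.0 d
Total t = Σ t_i = 436.1 days.

436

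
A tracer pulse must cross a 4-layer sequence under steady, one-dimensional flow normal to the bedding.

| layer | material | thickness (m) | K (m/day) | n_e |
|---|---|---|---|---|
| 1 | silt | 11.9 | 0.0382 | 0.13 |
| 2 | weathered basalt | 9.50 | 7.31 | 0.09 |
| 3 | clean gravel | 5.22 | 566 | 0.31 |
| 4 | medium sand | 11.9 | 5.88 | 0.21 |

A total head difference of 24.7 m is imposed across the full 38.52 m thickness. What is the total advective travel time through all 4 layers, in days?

83.1

With flow normal to the layers, continuity requires the same specific discharge q through every layer.
Σ(b_i/K_i) = 11.9/0.0382 + 9.50/7.31 + 5.22/566 + 11.9/5.88 = 314.9 d.
q = Δh / Σ(b_i/K_i) = 24.7 / 314.9 = 0.07845 m/day.
In each layer the seepage velocity is v_i = q/n_i, so the layer transit time is t_i = b_i·n_i / q:
  layer 1 (silt): t_1 = 11.9 × 0.13 / 0.07845 = 19.72 d
  layer 2 (weathered basalt): t_2 = 9.50 × 0.09 / 0.07845 = 10.90 d
  layer 3 (clean gravel): t_3 = 5.22 × 0.31 / 0.07845 = 20.63 d
  layer 4 (medium sand): t_4 = 11.9 × 0.21 / 0.07845 = 31.85 d
Total t = Σ t_i = 83.10 days.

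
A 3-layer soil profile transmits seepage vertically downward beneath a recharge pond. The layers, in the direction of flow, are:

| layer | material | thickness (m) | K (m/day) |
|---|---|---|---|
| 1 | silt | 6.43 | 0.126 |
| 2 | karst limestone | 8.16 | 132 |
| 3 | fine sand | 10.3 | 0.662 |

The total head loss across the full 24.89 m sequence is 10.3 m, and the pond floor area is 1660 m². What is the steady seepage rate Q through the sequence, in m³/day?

Flow is perpendicular to layering, so the layers act in series and the equivalent K is the thickness-weighted harmonic mean.
Total thickness L = 6.43 + 8.16 + 10.3 = 24.89 m.
Σ(b_i/K_i) = 6.43/0.126 + 8.16/132 + 10.3/0.662 = 66.65 d.
K_eq = L / Σ(b_i/K_i) = 24.89 / 66.65 = 0.3734 m/day.
Q = K_eq · A · (Δh/L) = 0.3734 × 1660 × (10.3/24.89) = 256.5 m³/day.

257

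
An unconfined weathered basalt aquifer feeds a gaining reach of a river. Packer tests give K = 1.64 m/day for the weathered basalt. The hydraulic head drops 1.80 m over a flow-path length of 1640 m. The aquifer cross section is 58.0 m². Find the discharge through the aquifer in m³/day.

Hydraulic gradient i = Δh / L = 1.80 / 1640 = 0.001098.
Darcy's law: Q = K · A · i = 1.640 × 58.00 × 0.001098 = 0.1044 m³/day.

0.104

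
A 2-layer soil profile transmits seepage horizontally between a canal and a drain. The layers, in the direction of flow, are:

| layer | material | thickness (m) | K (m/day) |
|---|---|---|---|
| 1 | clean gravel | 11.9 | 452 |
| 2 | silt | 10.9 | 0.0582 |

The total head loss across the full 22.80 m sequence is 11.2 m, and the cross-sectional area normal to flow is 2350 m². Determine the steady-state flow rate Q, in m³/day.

141

Flow is perpendicular to layering, so the layers act in series and the equivalent K is the thickness-weighted harmonic mean.
Total thickness L = 11.9 + 10.9 = 22.80 m.
Σ(b_i/K_i) = 11.9/452 + 10.9/0.0582 = 187.3 d.
K_eq = L / Σ(b_i/K_i) = 22.80 / 187.3 = 0.1217 m/day.
Q = K_eq · A · (Δh/L) = 0.1217 × 2350 × (11.2/22.80) = 140.5 m³/day.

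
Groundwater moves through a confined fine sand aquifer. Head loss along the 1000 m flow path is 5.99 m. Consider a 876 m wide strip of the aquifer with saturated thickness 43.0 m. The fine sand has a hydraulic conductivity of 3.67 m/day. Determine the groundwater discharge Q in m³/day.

828

Cross-sectional area A = 876 × 43.0 = 37668 m².
Hydraulic gradient i = Δh / L = 5.99 / 1000 = 0.005990.
Darcy's law: Q = K · A · i = 3.670 × 37668 × 0.005990 = 828.1 m³/day.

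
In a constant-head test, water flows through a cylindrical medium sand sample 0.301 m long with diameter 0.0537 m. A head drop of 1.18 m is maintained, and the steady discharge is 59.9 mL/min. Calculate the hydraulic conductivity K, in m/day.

9.71

Cross-sectional area A = π·(d/2)² = π × (0.0537/2)² = 0.002265 m².
Convert discharge: 59.9 mL/min = 9.983e-07 m³/s.
Darcy's law rearranged: K = Q·L / (A·Δh) = 9.983e-07 × 0.301 / (0.002265 × 1.18) = 0.0001124 m/s = 9.715 m/day.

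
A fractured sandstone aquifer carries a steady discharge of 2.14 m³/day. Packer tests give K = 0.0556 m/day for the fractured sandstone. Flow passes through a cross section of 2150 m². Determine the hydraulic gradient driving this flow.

0.0179

From Q = K·A·i, i = Q / (K·A) = 2.14 / (0.05560 × 2150) = 0.01790.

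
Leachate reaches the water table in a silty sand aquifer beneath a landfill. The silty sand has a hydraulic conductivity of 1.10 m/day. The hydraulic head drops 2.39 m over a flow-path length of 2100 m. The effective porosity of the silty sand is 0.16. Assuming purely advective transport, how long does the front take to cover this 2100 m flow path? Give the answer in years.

735

Hydraulic gradient i = Δh / L = 2.39 / 2100 = 0.001138.
Darcy flux q = K · i = 1.100 × 0.001138 = 0.001252 m/day.
Seepage velocity v = q / n_e = 0.001252 / 0.16 = 0.007824 m/day.
Travel time t = L / v = 2100 / 0.007824 = 2.684e+05 days = 734.8 years.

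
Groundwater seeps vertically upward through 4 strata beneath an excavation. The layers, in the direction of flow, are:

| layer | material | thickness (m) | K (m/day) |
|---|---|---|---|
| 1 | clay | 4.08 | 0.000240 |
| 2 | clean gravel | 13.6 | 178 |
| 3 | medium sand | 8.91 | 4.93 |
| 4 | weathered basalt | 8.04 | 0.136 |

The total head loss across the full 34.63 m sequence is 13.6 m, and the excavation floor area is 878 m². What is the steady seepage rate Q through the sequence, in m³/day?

0.700

Flow is perpendicular to layering, so the layers act in series and the equivalent K is the thickness-weighted harmonic mean.
Total thickness L = 4.08 + 13.6 + 8.91 + 8.04 = 34.63 m.
Σ(b_i/K_i) = 4.08/0.000240 + 13.6/178 + 8.91/4.93 + 8.04/0.136 = 17061 d.
K_eq = L / Σ(b_i/K_i) = 34.63 / 17061 = 0.002030 m/day.
Q = K_eq · A · (Δh/L) = 0.002030 × 878 × (13.6/34.63) = 0.6999 m³/day.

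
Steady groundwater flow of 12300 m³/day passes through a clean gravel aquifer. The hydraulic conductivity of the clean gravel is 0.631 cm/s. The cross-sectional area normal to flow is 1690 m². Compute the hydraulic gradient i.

Convert K: 0.631 cm/s × 864 = 545.2 m/day.
From Q = K·A·i, i = Q / (K·A) = 12300 / (545.2 × 1690) = 0.01335.

0.0133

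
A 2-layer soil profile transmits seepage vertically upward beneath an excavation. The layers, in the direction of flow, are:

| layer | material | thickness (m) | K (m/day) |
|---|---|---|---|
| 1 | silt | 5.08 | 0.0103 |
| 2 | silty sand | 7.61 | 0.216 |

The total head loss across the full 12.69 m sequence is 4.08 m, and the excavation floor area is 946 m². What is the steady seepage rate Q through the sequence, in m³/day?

7.30

Flow is perpendicular to layering, so the layers act in series and the equivalent K is the thickness-weighted harmonic mean.
Total thickness L = 5.08 + 7.61 = 12.69 m.
Σ(b_i/K_i) = 5.08/0.0103 + 7.61/0.216 = 528.4 d.
K_eq = L / Σ(b_i/K_i) = 12.69 / 528.4 = 0.02401 m/day.
Q = K_eq · A · (Δh/L) = 0.02401 × 946 × (4.08/12.69) = 7.304 m³/day.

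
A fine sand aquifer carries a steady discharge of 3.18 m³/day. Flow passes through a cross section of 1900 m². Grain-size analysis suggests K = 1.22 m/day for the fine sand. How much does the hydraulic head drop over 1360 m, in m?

1.87

From Q = K·A·i, i = Q / (K·A) = 3.18 / (1.220 × 1900) = 0.001372.
Head loss Δh = i · L = 0.001372 × 1360 = 1.866 m.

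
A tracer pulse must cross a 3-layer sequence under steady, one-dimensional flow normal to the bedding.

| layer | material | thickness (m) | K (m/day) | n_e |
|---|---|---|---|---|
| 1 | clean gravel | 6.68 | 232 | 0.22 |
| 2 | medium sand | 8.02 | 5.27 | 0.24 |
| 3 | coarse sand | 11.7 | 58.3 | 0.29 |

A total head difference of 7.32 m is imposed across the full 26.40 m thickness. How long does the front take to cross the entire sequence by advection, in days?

With flow normal to the layers, continuity requires the same specific discharge q through every layer.
Σ(b_i/K_i) = 6.68/232 + 8.02/5.27 + 11.7/58.3 = 1.751 d.
q = Δh / Σ(b_i/K_i) = 7.32 / 1.751 = 4.180 m/day.
In each layer the seepage velocity is v_i = q/n_i, so the layer transit time is t_i = b_i·n_i / q:
  layer 1 (clean gravel): t_1 = 6.68 × 0.22 / 4.180 = 0.3516 d
  layer 2 (medium sand): t_2 = 8.02 × 0.24 / 4.180 = 0.4605 d
  layer 3 (coarse sand): t_3 = 11.7 × 0.29 / 4.180 = 0.8118 d
Total t = Σ t_i = 1.624 days.

1.62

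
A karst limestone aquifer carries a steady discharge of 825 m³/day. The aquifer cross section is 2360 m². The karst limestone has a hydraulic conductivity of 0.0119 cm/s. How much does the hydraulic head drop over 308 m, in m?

10.5

Convert K: 0.0119 cm/s × 864 = 10.28 m/day.
From Q = K·A·i, i = Q / (K·A) = 825 / (10.28 × 2360) = 0.03400.
Head loss Δh = i · L = 0.03400 × 308 = 10.47 m.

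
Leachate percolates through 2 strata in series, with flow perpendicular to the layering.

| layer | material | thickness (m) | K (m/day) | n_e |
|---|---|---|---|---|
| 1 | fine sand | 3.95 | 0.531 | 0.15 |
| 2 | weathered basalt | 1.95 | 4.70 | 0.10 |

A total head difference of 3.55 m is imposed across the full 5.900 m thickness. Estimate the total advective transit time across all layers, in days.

With flow normal to the layers, continuity requires the same specific discharge q through every layer.
Σ(b_i/K_i) = 3.95/0.531 + 1.95/4.70 = 7.854 d.
q = Δh / Σ(b_i/K_i) = 3.55 / 7.854 = 0.4520 m/day.
In each layer the seepage velocity is v_i = q/n_i, so the layer transit time is t_i = b_i·n_i / q:
  layer 1 (fine sand): t_1 = 3.95 × 0.15 / 0.4520 = 1.311 d
  layer 2 (weathered basalt): t_2 = 1.95 × 0.10 / 0.4520 = 0.4314 d
Total t = Σ t_i = 1.742 days.

1.74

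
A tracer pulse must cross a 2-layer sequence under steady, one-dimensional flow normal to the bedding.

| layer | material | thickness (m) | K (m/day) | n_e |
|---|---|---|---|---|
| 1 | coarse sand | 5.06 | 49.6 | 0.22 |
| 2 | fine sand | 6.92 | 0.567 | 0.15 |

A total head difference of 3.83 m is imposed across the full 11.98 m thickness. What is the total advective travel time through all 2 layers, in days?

With flow normal to the layers, continuity requires the same specific discharge q through every layer.
Σ(b_i/K_i) = 5.06/49.6 + 6.92/0.567 = 12.31 d.
q = Δh / Σ(b_i/K_i) = 3.83 / 12.31 = 0.3112 m/day.
In each layer the seepage velocity is v_i = q/n_i, so the layer transit time is t_i = b_i·n_i / q:
  layer 1 (coarse sand): t_1 = 5.06 × 0.22 / 0.3112 = 3.577 d
  layer 2 (fine sand): t_2 = 6.92 × 0.15 / 0.3112 = 3.335 d
Total t = Σ t_i = 6.912 days.

6.91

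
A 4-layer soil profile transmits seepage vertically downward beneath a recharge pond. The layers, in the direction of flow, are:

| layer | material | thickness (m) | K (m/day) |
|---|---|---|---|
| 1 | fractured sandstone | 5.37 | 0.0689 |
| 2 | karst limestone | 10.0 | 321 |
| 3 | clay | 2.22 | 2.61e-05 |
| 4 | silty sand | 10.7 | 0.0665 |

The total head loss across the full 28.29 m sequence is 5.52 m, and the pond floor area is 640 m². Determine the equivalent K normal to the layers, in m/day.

Flow is perpendicular to layering, so the layers act in series and the equivalent K is the thickness-weighted harmonic mean.
Total thickness L = 5.37 + 10.0 + 2.22 + 10.7 = 28.29 m.
Σ(b_i/K_i) = 5.37/0.0689 + 10.0/321 + 2.22/2.61e-05 + 10.7/0.0665 = 85296 d.
K_eq = L / Σ(b_i/K_i) = 28.29 / 85296 = 0.0003317 m/day.

0.000332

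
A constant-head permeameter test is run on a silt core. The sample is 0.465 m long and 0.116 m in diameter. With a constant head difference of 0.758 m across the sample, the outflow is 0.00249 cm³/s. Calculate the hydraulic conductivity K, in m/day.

Cross-sectional area A = π·(d/2)² = π × (0.116/2)² = 0.01057 m².
Convert discharge: 0.00249 cm³/s = 2.490e-09 m³/s.
Darcy's law rearranged: K = Q·L / (A·Δh) = 2.490e-09 × 0.465 / (0.01057 × 0.758) = 1.445e-07 m/s = 0.01249 m/day.

0.0125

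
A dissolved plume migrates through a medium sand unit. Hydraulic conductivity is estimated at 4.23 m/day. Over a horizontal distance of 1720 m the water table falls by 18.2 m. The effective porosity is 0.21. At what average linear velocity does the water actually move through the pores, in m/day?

Hydraulic gradient i = Δh / L = 18.2 / 1720 = 0.01058.
Darcy flux q = K · i = 4.230 × 0.01058 = 0.04476 m/day.
Seepage velocity v = q / n_e = 0.04476 / 0.21 = 0.2131 m/day.

0.213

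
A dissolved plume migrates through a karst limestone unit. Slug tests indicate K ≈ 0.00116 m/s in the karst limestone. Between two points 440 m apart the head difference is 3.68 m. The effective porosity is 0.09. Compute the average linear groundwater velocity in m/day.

9.31

Convert K: 0.00116 m/s × 86400 = 100.2 m/day.
Hydraulic gradient i = Δh / L = 3.68 / 440 = 0.008364.
Darcy flux q = K · i = 100.2 × 0.008364 = 0.8382 m/day.
Seepage velocity v = q / n_e = 0.8382 / 0.09 = 9.314 m/day.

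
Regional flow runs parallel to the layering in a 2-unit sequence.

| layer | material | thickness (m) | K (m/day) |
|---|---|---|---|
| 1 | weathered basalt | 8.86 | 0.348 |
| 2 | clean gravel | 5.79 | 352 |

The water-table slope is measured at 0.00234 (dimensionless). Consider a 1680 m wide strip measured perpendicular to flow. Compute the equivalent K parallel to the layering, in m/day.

139

Flow is parallel to layering, so each bed carries its own Darcy discharge and the transmissivities add.
Σ(K_i·b_i) = 0.348×8.86 + 352×5.79 = 2041 m²/day.
Total thickness b = 14.65 m, so K_eq = Σ(K_i·b_i)/b = 139.3 m/day.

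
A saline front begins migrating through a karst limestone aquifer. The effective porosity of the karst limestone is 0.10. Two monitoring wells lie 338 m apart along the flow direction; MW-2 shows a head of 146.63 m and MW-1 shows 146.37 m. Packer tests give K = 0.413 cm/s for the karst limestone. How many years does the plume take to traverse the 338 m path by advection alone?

0.337

Convert K: 0.413 cm/s × 864 = 356.8 m/day.
Hydraulic gradient i = (146.63 − 146.37) / 338 = 0.26 / 338 = 0.0007692.
Darcy flux q = K · i = 356.8 × 0.0007692 = 0.2745 m/day.
Seepage velocity v = q / n_e = 0.2745 / 0.10 = 2.745 m/day.
Travel time t = L / v = 338 / 2.745 = 123.1 days = 0.3371 years.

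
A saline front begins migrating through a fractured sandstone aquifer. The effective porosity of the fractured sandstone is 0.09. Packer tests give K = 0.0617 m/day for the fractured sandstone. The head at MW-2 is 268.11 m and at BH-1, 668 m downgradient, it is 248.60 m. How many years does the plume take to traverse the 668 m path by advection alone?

Hydraulic gradient i = (268.11 − 248.60) / 668 = 19.51 / 668 = 0.02921.
Darcy flux q = K · i = 0.06170 × 0.02921 = 0.001802 m/day.
Seepage velocity v = q / n_e = 0.001802 / 0.09 = 0.02002 m/day.
Travel time t = L / v = 668 / 0.02002 = 33362 days = 91.34 years.

91.3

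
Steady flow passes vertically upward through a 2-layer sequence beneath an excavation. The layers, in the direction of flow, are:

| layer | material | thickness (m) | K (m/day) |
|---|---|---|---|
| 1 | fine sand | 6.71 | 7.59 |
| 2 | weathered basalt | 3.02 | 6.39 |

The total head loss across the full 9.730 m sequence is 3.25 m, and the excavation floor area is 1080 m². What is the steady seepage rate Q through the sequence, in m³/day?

Flow is perpendicular to layering, so the layers act in series and the equivalent K is the thickness-weighted harmonic mean.
Total thickness L = 6.71 + 3.02 = 9.730 m.
Σ(b_i/K_i) = 6.71/7.59 + 3.02/6.39 = 1.357 d.
K_eq = L / Σ(b_i/K_i) = 9.730 / 1.357 = 7.172 m/day.
Q = K_eq · A · (Δh/L) = 7.172 × 1080 × (3.25/9.730) = 2587 m³/day.

2590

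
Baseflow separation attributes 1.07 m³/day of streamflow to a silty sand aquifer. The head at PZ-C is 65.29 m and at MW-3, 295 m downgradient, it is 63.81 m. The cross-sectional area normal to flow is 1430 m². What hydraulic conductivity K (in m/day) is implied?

Hydraulic gradient i = (65.29 − 63.81) / 295 = 1.48 / 295 = 0.005017.
From Q = K·A·i, K = Q / (A·i) = 1.07 / (1430 × 0.005017) = 0.1491 m/day.

0.149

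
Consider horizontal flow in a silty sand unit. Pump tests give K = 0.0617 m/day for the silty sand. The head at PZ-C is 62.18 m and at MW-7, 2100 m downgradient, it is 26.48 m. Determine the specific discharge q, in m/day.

Hydraulic gradient i = (62.18 − 26.48) / 2100 = 35.7 / 2100 = 0.01700.
Specific discharge q = K · i = 0.06170 × 0.01700 = 0.001049 m/day.

0.00105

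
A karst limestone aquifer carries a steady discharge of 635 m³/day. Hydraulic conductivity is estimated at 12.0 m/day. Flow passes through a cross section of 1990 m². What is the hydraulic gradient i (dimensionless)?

0.0266

From Q = K·A·i, i = Q / (K·A) = 635 / (12.00 × 1990) = 0.02659.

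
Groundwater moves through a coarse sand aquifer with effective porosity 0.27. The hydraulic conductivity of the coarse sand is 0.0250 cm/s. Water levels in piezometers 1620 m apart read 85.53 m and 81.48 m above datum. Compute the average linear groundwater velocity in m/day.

0.200

Convert K: 0.0250 cm/s × 864 = 21.60 m/day.
Hydraulic gradient i = (85.53 − 81.48) / 1620 = 4.05 / 1620 = 0.002500.
Darcy flux q = K · i = 21.60 × 0.002500 = 0.05400 m/day.
Seepage velocity v = q / n_e = 0.05400 / 0.27 = 0.2000 m/day.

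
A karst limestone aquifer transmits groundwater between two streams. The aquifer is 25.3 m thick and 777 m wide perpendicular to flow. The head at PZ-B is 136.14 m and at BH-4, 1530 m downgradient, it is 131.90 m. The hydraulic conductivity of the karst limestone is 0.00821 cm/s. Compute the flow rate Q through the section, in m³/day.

Convert K: 0.00821 cm/s × 864 = 7.093 m/day.
Cross-sectional area A = 777 × 25.3 = 19658 m².
Hydraulic gradient i = (136.14 − 131.90) / 1530 = 4.24 / 1530 = 0.002771.
Darcy's law: Q = K · A · i = 7.093 × 19658 × 0.002771 = 386.4 m³/day.

386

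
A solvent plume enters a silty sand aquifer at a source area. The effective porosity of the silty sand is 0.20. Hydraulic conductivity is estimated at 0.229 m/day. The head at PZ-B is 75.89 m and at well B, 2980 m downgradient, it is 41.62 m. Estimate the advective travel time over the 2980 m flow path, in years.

620

Hydraulic gradient i = (75.89 − 41.62) / 2980 = 34.27 / 2980 = 0.01150.
Darcy flux q = K · i = 0.2290 × 0.01150 = 0.002634 m/day.
Seepage velocity v = q / n_e = 0.002634 / 0.20 = 0.01317 m/day.
Travel time t = L / v = 2980 / 0.01317 = 2.263e+05 days = 619.6 years.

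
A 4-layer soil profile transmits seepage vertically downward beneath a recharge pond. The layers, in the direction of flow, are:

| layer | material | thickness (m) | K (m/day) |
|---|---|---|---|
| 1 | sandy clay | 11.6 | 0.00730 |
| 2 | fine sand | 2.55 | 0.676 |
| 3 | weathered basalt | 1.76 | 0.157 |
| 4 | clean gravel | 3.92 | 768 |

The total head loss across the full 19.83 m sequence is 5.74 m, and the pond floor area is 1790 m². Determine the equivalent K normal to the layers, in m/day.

Flow is perpendicular to layering, so the layers act in series and the equivalent K is the thickness-weighted harmonic mean.
Total thickness L = 11.6 + 2.55 + 1.76 + 3.92 = 19.83 m.
Σ(b_i/K_i) = 11.6/0.00730 + 2.55/0.676 + 1.76/0.157 + 3.92/768 = 1604 d.
K_eq = L / Σ(b_i/K_i) = 19.83 / 1604 = 0.01236 m/day.

0.0124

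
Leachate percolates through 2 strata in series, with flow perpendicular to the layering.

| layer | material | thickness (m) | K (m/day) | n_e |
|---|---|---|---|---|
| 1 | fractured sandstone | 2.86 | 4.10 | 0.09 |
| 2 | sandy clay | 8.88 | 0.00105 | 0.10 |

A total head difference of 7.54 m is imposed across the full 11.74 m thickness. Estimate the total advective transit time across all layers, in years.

With flow normal to the layers, continuity requires the same specific discharge q through every layer.
Σ(b_i/K_i) = 2.86/4.10 + 8.88/0.00105 = 8458 d.
q = Δh / Σ(b_i/K_i) = 7.54 / 8458 = 0.0008915 m/day.
In each layer the seepage velocity is v_i = q/n_i, so the layer transit time is t_i = b_i·n_i / q:
  layer 1 (fractured sandstone): t_1 = 2.86 × 0.09 / 0.0008915 = 288.7 d
  layer 2 (sandy clay): t_2 = 8.88 × 0.10 / 0.0008915 = 996.1 d
Total t = Σ t_i = 1285 days = 3.518 years.

3.52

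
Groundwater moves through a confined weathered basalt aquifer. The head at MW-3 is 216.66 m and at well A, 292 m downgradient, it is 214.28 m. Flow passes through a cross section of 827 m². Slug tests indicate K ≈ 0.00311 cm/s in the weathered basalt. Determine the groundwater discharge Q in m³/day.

Convert K: 0.00311 cm/s × 864 = 2.687 m/day.
Hydraulic gradient i = (216.66 − 214.28) / 292 = 2.38 / 292 = 0.008151.
Darcy's law: Q = K · A · i = 2.687 × 827.0 × 0.008151 = 18.11 m³/day.

18.1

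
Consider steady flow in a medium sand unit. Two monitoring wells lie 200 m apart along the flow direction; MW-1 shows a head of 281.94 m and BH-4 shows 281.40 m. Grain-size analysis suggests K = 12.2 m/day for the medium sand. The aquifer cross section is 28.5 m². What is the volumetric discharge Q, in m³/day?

Hydraulic gradient i = (281.94 − 281.40) / 200 = 0.54 / 200 = 0.002700.
Darcy's law: Q = K · A · i = 12.20 × 28.50 × 0.002700 = 0.9388 m³/day.

0.939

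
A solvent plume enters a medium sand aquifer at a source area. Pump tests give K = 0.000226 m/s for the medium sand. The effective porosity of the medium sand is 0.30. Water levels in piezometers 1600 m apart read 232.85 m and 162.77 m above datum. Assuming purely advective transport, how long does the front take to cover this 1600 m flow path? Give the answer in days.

561

Convert K: 0.000226 m/s × 86400 = 19.53 m/day.
Hydraulic gradient i = (232.85 − 162.77) / 1600 = 70.08 / 1600 = 0.04380.
Darcy flux q = K · i = 19.53 × 0.04380 = 0.8553 m/day.
Seepage velocity v = q / n_e = 0.8553 / 0.30 = 2.851 m/day.
Travel time t = L / v = 1600 / 2.851 = 561.2 days.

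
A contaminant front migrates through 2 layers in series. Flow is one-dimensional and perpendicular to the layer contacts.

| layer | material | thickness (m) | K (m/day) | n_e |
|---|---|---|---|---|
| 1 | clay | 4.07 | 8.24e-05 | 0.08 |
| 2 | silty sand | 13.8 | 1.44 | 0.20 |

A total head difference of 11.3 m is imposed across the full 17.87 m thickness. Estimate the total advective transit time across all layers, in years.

36.9

With flow normal to the layers, continuity requires the same specific discharge q through every layer.
Σ(b_i/K_i) = 4.07/8.24e-05 + 13.8/1.44 = 49403 d.
q = Δh / Σ(b_i/K_i) = 11.3 / 49403 = 0.0002287 m/day.
In each layer the seepage velocity is v_i = q/n_i, so the layer transit time is t_i = b_i·n_i / q:
  layer 1 (clay): t_1 = 4.07 × 0.08 / 0.0002287 = 1423 d
  layer 2 (silty sand): t_2 = 13.8 × 0.20 / 0.0002287 = 12067 d
Total t = Σ t_i = 13490 days = 36.93 years.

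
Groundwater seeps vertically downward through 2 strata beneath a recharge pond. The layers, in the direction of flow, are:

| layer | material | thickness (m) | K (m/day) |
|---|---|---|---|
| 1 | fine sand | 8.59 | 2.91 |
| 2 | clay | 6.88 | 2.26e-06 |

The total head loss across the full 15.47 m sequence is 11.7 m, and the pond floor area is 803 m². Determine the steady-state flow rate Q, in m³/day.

Flow is perpendicular to layering, so the layers act in series and the equivalent K is the thickness-weighted harmonic mean.
Total thickness L = 8.59 + 6.88 = 15.47 m.
Σ(b_i/K_i) = 8.59/2.91 + 6.88/2.26e-06 = 3.044e+06 d.
K_eq = L / Σ(b_i/K_i) = 15.47 / 3.044e+06 = 5.082e-06 m/day.
Q = K_eq · A · (Δh/L) = 5.082e-06 × 803 × (11.7/15.47) = 0.003086 m³/day.

0.00309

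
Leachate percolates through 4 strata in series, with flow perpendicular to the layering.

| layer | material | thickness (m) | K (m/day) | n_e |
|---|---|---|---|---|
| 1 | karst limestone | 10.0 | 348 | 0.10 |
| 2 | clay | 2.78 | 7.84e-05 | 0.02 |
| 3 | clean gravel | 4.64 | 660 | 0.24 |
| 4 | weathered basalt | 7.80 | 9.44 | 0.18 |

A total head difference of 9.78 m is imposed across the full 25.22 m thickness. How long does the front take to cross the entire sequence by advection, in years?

With flow normal to the layers, continuity requires the same specific discharge q through every layer.
Σ(b_i/K_i) = 10.0/348 + 2.78/7.84e-05 + 4.64/660 + 7.80/9.44 = 35460 d.
q = Δh / Σ(b_i/K_i) = 9.78 / 35460 = 0.0002758 m/day.
In each layer the seepage velocity is v_i = q/n_i, so the layer transit time is t_i = b_i·n_i / q:
  layer 1 (karst limestone): t_1 = 10.0 × 0.10 / 0.0002758 = 3626 d
  layer 2 (clay): t_2 = 2.78 × 0.02 / 0.0002758 = 201.6 d
  layer 3 (clean gravel): t_3 = 4.64 × 0.24 / 0.0002758 = 4038 d
  layer 4 (weathered basalt): t_4 = 7.80 × 0.18 / 0.0002758 = 5091 d
Total t = Σ t_i = 12956 days = 35.47 years.

35.5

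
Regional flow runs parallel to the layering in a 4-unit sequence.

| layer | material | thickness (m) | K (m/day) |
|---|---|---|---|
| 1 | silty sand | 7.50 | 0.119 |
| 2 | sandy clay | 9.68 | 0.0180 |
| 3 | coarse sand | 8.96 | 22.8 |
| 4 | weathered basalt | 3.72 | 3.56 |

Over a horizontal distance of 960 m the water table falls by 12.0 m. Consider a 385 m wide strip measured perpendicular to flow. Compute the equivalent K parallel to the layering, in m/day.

7.32

Flow is parallel to layering, so each bed carries its own Darcy discharge and the transmissivities add.
Σ(K_i·b_i) = 0.119×7.50 + 0.0180×9.68 + 22.8×8.96 + 3.56×3.72 = 218.6 m²/day.
Total thickness b = 29.86 m, so K_eq = Σ(K_i·b_i)/b = 7.321 m/day.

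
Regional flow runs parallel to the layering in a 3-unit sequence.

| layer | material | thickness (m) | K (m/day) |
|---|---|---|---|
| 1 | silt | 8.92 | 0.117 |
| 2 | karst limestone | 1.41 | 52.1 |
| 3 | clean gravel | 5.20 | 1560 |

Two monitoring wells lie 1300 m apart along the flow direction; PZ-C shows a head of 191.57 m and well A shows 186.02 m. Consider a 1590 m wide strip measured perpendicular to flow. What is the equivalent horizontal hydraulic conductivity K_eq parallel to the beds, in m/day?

Flow is parallel to layering, so each bed carries its own Darcy discharge and the transmissivities add.
Σ(K_i·b_i) = 0.117×8.92 + 52.1×1.41 + 1560×5.20 = 8187 m²/day.
Total thickness b = 15.53 m, so K_eq = Σ(K_i·b_i)/b = 527.1 m/day.

527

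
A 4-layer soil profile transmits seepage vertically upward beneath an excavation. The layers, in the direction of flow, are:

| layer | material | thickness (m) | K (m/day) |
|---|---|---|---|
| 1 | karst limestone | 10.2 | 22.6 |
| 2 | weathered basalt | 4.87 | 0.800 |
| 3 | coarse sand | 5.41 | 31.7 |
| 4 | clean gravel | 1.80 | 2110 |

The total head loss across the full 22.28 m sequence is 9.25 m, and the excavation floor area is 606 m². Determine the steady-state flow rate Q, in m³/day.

Flow is perpendicular to layering, so the layers act in series and the equivalent K is the thickness-weighted harmonic mean.
Total thickness L = 10.2 + 4.87 + 5.41 + 1.80 = 22.28 m.
Σ(b_i/K_i) = 10.2/22.6 + 4.87/0.800 + 5.41/31.7 + 1.80/2110 = 6.710 d.
K_eq = L / Σ(b_i/K_i) = 22.28 / 6.710 = 3.320 m/day.
Q = K_eq · A · (Δh/L) = 3.320 × 606 × (9.25/22.28) = 835.4 m³/day.

835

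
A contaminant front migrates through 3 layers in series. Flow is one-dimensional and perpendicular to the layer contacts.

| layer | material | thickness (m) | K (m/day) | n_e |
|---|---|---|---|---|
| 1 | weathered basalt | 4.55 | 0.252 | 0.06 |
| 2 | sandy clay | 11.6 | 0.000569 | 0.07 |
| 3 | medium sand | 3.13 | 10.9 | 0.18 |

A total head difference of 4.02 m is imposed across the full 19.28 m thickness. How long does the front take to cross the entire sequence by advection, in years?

With flow normal to the layers, continuity requires the same specific discharge q through every layer.
Σ(b_i/K_i) = 4.55/0.252 + 11.6/0.000569 + 3.13/10.9 = 20405 d.
q = Δh / Σ(b_i/K_i) = 4.02 / 20405 = 0.0001970 m/day.
In each layer the seepage velocity is v_i = q/n_i, so the layer transit time is t_i = b_i·n_i / q:
  layer 1 (weathered basalt): t_1 = 4.55 × 0.06 / 0.0001970 = 1386 d
  layer 2 (sandy clay): t_2 = 11.6 × 0.07 / 0.0001970 = 4122 d
  layer 3 (medium sand): t_3 = 3.13 × 0.18 / 0.0001970 = 2860 d
Total t = Σ t_i = 8367 days = 22.91 years.

22.9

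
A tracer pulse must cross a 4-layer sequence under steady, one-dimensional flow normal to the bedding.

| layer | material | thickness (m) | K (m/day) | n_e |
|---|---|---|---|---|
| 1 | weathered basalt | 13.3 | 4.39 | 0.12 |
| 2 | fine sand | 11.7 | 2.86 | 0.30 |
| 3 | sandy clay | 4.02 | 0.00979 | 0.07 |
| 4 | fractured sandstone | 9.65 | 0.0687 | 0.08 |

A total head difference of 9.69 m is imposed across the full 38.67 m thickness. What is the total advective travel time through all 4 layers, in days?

With flow normal to the layers, continuity requires the same specific discharge q through every layer.
Σ(b_i/K_i) = 13.3/4.39 + 11.7/2.86 + 4.02/0.00979 + 9.65/0.0687 = 558.2 d.
q = Δh / Σ(b_i/K_i) = 9.69 / 558.2 = 0.01736 m/day.
In each layer the seepage velocity is v_i = q/n_i, so the layer transit time is t_i = b_i·n_i / q:
  layer 1 (weathered basalt): t_1 = 13.3 × 0.12 / 0.01736 = 91.94 d
  layer 2 (fine sand): t_2 = 11.7 × 0.30 / 0.01736 = 202.2 d
  layer 3 (sandy clay): t_3 = 4.02 × 0.07 / 0.01736 = 16.21 d
  layer 4 (fractured sandstone): t_4 = 9.65 × 0.08 / 0.01736 = 44.47 d
Total t = Σ t_i = 354.8 days.

355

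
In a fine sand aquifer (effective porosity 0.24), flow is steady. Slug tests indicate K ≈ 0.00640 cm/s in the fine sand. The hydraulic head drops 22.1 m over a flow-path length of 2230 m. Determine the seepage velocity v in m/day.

Convert K: 0.00640 cm/s × 864 = 5.530 m/day.
Hydraulic gradient i = Δh / L = 22.1 / 2230 = 0.009910.
Darcy flux q = K · i = 5.530 × 0.009910 = 0.05480 m/day.
Seepage velocity v = q / n_e = 0.05480 / 0.24 = 0.2283 m/day.

0.228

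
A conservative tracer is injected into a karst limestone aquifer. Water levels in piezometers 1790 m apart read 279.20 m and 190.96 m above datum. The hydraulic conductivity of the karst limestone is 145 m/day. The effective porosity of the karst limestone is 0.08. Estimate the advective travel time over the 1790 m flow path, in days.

Hydraulic gradient i = (279.20 − 190.96) / 1790 = 88.24 / 1790 = 0.04930.
Darcy flux q = K · i = 145.0 × 0.04930 = 7.148 m/day.
Seepage velocity v = q / n_e = 7.148 / 0.08 = 89.35 m/day.
Travel time t = L / v = 1790 / 89.35 = 20.03 days.

20.0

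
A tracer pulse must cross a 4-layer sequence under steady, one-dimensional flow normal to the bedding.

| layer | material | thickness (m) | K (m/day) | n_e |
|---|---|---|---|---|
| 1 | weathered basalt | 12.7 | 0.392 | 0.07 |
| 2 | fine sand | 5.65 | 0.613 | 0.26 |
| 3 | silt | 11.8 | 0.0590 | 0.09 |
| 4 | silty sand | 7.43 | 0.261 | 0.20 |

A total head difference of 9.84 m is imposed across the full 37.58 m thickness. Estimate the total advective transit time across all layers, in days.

135

With flow normal to the layers, continuity requires the same specific discharge q through every layer.
Σ(b_i/K_i) = 12.7/0.392 + 5.65/0.613 + 11.8/0.0590 + 7.43/0.261 = 270.1 d.
q = Δh / Σ(b_i/K_i) = 9.84 / 270.1 = 0.03643 m/day.
In each layer the seepage velocity is v_i = q/n_i, so the layer transit time is t_i = b_i·n_i / q:
  layer 1 (weathered basalt): t_1 = 12.7 × 0.07 / 0.03643 = 24.40 d
  layer 2 (fine sand): t_2 = 5.65 × 0.26 / 0.03643 = 40.32 d
  layer 3 (silt): t_3 = 11.8 × 0.09 / 0.03643 = 29.15 d
  layer 4 (silty sand): t_4 = 7.43 × 0.20 / 0.03643 = 40.79 d
Total t = Σ t_i = 134.7 days.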